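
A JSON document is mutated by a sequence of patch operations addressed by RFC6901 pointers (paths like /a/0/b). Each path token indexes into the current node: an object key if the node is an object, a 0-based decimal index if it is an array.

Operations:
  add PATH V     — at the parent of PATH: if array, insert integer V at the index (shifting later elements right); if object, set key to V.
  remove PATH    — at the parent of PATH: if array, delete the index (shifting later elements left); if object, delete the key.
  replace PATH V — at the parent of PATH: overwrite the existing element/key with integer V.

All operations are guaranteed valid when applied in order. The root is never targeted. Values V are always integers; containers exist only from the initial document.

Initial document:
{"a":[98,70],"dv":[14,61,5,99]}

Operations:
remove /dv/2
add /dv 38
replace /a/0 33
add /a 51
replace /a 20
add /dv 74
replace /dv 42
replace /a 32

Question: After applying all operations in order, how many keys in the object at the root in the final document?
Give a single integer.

Answer: 2

Derivation:
After op 1 (remove /dv/2): {"a":[98,70],"dv":[14,61,99]}
After op 2 (add /dv 38): {"a":[98,70],"dv":38}
After op 3 (replace /a/0 33): {"a":[33,70],"dv":38}
After op 4 (add /a 51): {"a":51,"dv":38}
After op 5 (replace /a 20): {"a":20,"dv":38}
After op 6 (add /dv 74): {"a":20,"dv":74}
After op 7 (replace /dv 42): {"a":20,"dv":42}
After op 8 (replace /a 32): {"a":32,"dv":42}
Size at the root: 2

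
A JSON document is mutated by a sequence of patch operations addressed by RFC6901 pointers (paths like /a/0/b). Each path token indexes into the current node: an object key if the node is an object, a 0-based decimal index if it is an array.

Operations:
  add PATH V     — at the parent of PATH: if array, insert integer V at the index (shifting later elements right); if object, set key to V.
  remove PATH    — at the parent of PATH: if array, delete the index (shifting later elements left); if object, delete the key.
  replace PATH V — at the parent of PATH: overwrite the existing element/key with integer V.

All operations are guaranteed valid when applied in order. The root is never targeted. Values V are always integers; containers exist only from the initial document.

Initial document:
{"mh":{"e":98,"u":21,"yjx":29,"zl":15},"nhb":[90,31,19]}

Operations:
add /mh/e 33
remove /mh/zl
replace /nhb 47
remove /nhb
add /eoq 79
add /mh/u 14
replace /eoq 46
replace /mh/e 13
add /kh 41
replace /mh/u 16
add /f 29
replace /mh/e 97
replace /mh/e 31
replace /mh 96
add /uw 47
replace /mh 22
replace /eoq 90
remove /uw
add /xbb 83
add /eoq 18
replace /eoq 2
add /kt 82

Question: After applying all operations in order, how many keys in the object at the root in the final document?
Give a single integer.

Answer: 6

Derivation:
After op 1 (add /mh/e 33): {"mh":{"e":33,"u":21,"yjx":29,"zl":15},"nhb":[90,31,19]}
After op 2 (remove /mh/zl): {"mh":{"e":33,"u":21,"yjx":29},"nhb":[90,31,19]}
After op 3 (replace /nhb 47): {"mh":{"e":33,"u":21,"yjx":29},"nhb":47}
After op 4 (remove /nhb): {"mh":{"e":33,"u":21,"yjx":29}}
After op 5 (add /eoq 79): {"eoq":79,"mh":{"e":33,"u":21,"yjx":29}}
After op 6 (add /mh/u 14): {"eoq":79,"mh":{"e":33,"u":14,"yjx":29}}
After op 7 (replace /eoq 46): {"eoq":46,"mh":{"e":33,"u":14,"yjx":29}}
After op 8 (replace /mh/e 13): {"eoq":46,"mh":{"e":13,"u":14,"yjx":29}}
After op 9 (add /kh 41): {"eoq":46,"kh":41,"mh":{"e":13,"u":14,"yjx":29}}
After op 10 (replace /mh/u 16): {"eoq":46,"kh":41,"mh":{"e":13,"u":16,"yjx":29}}
After op 11 (add /f 29): {"eoq":46,"f":29,"kh":41,"mh":{"e":13,"u":16,"yjx":29}}
After op 12 (replace /mh/e 97): {"eoq":46,"f":29,"kh":41,"mh":{"e":97,"u":16,"yjx":29}}
After op 13 (replace /mh/e 31): {"eoq":46,"f":29,"kh":41,"mh":{"e":31,"u":16,"yjx":29}}
After op 14 (replace /mh 96): {"eoq":46,"f":29,"kh":41,"mh":96}
After op 15 (add /uw 47): {"eoq":46,"f":29,"kh":41,"mh":96,"uw":47}
After op 16 (replace /mh 22): {"eoq":46,"f":29,"kh":41,"mh":22,"uw":47}
After op 17 (replace /eoq 90): {"eoq":90,"f":29,"kh":41,"mh":22,"uw":47}
After op 18 (remove /uw): {"eoq":90,"f":29,"kh":41,"mh":22}
After op 19 (add /xbb 83): {"eoq":90,"f":29,"kh":41,"mh":22,"xbb":83}
After op 20 (add /eoq 18): {"eoq":18,"f":29,"kh":41,"mh":22,"xbb":83}
After op 21 (replace /eoq 2): {"eoq":2,"f":29,"kh":41,"mh":22,"xbb":83}
After op 22 (add /kt 82): {"eoq":2,"f":29,"kh":41,"kt":82,"mh":22,"xbb":83}
Size at the root: 6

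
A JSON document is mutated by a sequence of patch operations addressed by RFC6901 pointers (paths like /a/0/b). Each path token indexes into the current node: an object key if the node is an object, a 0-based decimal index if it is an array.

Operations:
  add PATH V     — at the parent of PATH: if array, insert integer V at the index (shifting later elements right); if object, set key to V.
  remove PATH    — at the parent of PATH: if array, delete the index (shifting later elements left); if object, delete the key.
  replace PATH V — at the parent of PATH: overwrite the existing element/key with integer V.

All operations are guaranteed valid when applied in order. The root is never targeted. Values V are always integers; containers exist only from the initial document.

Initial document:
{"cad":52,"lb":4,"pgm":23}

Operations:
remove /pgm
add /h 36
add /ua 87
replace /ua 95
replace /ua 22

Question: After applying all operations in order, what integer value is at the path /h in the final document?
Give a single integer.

Answer: 36

Derivation:
After op 1 (remove /pgm): {"cad":52,"lb":4}
After op 2 (add /h 36): {"cad":52,"h":36,"lb":4}
After op 3 (add /ua 87): {"cad":52,"h":36,"lb":4,"ua":87}
After op 4 (replace /ua 95): {"cad":52,"h":36,"lb":4,"ua":95}
After op 5 (replace /ua 22): {"cad":52,"h":36,"lb":4,"ua":22}
Value at /h: 36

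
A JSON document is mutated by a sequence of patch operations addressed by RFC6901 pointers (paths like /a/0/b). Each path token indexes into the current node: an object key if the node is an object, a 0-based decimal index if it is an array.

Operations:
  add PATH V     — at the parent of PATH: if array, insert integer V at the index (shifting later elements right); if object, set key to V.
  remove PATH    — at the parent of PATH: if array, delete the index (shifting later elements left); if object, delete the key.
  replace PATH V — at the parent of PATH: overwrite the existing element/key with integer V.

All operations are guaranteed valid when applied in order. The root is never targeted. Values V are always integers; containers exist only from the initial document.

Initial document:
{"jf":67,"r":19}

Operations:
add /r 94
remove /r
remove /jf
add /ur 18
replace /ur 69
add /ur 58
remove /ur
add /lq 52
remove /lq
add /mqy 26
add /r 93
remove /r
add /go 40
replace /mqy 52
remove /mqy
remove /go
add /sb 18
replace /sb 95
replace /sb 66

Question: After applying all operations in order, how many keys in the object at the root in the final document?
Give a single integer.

After op 1 (add /r 94): {"jf":67,"r":94}
After op 2 (remove /r): {"jf":67}
After op 3 (remove /jf): {}
After op 4 (add /ur 18): {"ur":18}
After op 5 (replace /ur 69): {"ur":69}
After op 6 (add /ur 58): {"ur":58}
After op 7 (remove /ur): {}
After op 8 (add /lq 52): {"lq":52}
After op 9 (remove /lq): {}
After op 10 (add /mqy 26): {"mqy":26}
After op 11 (add /r 93): {"mqy":26,"r":93}
After op 12 (remove /r): {"mqy":26}
After op 13 (add /go 40): {"go":40,"mqy":26}
After op 14 (replace /mqy 52): {"go":40,"mqy":52}
After op 15 (remove /mqy): {"go":40}
After op 16 (remove /go): {}
After op 17 (add /sb 18): {"sb":18}
After op 18 (replace /sb 95): {"sb":95}
After op 19 (replace /sb 66): {"sb":66}
Size at the root: 1

Answer: 1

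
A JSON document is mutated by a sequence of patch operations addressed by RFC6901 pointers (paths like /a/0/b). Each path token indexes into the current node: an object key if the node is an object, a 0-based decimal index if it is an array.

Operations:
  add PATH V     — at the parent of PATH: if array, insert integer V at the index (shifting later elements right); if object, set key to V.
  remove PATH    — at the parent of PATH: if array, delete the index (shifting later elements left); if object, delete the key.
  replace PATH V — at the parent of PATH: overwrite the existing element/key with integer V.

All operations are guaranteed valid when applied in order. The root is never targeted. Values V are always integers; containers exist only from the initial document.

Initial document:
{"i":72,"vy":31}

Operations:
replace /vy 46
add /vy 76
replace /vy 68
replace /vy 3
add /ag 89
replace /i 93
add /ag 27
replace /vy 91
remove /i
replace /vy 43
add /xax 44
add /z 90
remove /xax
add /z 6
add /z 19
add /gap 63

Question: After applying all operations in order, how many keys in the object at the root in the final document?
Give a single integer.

After op 1 (replace /vy 46): {"i":72,"vy":46}
After op 2 (add /vy 76): {"i":72,"vy":76}
After op 3 (replace /vy 68): {"i":72,"vy":68}
After op 4 (replace /vy 3): {"i":72,"vy":3}
After op 5 (add /ag 89): {"ag":89,"i":72,"vy":3}
After op 6 (replace /i 93): {"ag":89,"i":93,"vy":3}
After op 7 (add /ag 27): {"ag":27,"i":93,"vy":3}
After op 8 (replace /vy 91): {"ag":27,"i":93,"vy":91}
After op 9 (remove /i): {"ag":27,"vy":91}
After op 10 (replace /vy 43): {"ag":27,"vy":43}
After op 11 (add /xax 44): {"ag":27,"vy":43,"xax":44}
After op 12 (add /z 90): {"ag":27,"vy":43,"xax":44,"z":90}
After op 13 (remove /xax): {"ag":27,"vy":43,"z":90}
After op 14 (add /z 6): {"ag":27,"vy":43,"z":6}
After op 15 (add /z 19): {"ag":27,"vy":43,"z":19}
After op 16 (add /gap 63): {"ag":27,"gap":63,"vy":43,"z":19}
Size at the root: 4

Answer: 4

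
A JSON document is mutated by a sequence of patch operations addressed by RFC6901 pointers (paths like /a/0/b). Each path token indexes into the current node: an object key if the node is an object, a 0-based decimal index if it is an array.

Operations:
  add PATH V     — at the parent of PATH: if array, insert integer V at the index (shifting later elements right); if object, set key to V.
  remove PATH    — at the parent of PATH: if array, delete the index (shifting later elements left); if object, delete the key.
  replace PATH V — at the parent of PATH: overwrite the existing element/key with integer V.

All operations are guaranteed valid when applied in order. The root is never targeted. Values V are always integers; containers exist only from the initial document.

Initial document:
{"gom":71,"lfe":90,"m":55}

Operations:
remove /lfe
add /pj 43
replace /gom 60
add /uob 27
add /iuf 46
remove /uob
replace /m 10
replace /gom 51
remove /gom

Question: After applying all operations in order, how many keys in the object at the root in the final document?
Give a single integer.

After op 1 (remove /lfe): {"gom":71,"m":55}
After op 2 (add /pj 43): {"gom":71,"m":55,"pj":43}
After op 3 (replace /gom 60): {"gom":60,"m":55,"pj":43}
After op 4 (add /uob 27): {"gom":60,"m":55,"pj":43,"uob":27}
After op 5 (add /iuf 46): {"gom":60,"iuf":46,"m":55,"pj":43,"uob":27}
After op 6 (remove /uob): {"gom":60,"iuf":46,"m":55,"pj":43}
After op 7 (replace /m 10): {"gom":60,"iuf":46,"m":10,"pj":43}
After op 8 (replace /gom 51): {"gom":51,"iuf":46,"m":10,"pj":43}
After op 9 (remove /gom): {"iuf":46,"m":10,"pj":43}
Size at the root: 3

Answer: 3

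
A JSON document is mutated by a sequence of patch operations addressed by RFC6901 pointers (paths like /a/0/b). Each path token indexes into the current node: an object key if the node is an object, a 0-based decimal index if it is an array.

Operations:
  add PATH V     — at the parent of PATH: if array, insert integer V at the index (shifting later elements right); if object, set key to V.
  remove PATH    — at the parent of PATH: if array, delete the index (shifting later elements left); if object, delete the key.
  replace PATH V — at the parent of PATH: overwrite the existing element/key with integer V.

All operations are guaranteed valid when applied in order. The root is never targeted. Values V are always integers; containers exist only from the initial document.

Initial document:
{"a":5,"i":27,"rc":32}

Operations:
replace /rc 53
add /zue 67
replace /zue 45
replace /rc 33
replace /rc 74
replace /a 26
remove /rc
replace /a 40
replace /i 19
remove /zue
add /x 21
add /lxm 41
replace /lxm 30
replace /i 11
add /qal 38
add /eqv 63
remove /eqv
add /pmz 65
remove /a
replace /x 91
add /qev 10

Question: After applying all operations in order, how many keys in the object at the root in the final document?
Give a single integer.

After op 1 (replace /rc 53): {"a":5,"i":27,"rc":53}
After op 2 (add /zue 67): {"a":5,"i":27,"rc":53,"zue":67}
After op 3 (replace /zue 45): {"a":5,"i":27,"rc":53,"zue":45}
After op 4 (replace /rc 33): {"a":5,"i":27,"rc":33,"zue":45}
After op 5 (replace /rc 74): {"a":5,"i":27,"rc":74,"zue":45}
After op 6 (replace /a 26): {"a":26,"i":27,"rc":74,"zue":45}
After op 7 (remove /rc): {"a":26,"i":27,"zue":45}
After op 8 (replace /a 40): {"a":40,"i":27,"zue":45}
After op 9 (replace /i 19): {"a":40,"i":19,"zue":45}
After op 10 (remove /zue): {"a":40,"i":19}
After op 11 (add /x 21): {"a":40,"i":19,"x":21}
After op 12 (add /lxm 41): {"a":40,"i":19,"lxm":41,"x":21}
After op 13 (replace /lxm 30): {"a":40,"i":19,"lxm":30,"x":21}
After op 14 (replace /i 11): {"a":40,"i":11,"lxm":30,"x":21}
After op 15 (add /qal 38): {"a":40,"i":11,"lxm":30,"qal":38,"x":21}
After op 16 (add /eqv 63): {"a":40,"eqv":63,"i":11,"lxm":30,"qal":38,"x":21}
After op 17 (remove /eqv): {"a":40,"i":11,"lxm":30,"qal":38,"x":21}
After op 18 (add /pmz 65): {"a":40,"i":11,"lxm":30,"pmz":65,"qal":38,"x":21}
After op 19 (remove /a): {"i":11,"lxm":30,"pmz":65,"qal":38,"x":21}
After op 20 (replace /x 91): {"i":11,"lxm":30,"pmz":65,"qal":38,"x":91}
After op 21 (add /qev 10): {"i":11,"lxm":30,"pmz":65,"qal":38,"qev":10,"x":91}
Size at the root: 6

Answer: 6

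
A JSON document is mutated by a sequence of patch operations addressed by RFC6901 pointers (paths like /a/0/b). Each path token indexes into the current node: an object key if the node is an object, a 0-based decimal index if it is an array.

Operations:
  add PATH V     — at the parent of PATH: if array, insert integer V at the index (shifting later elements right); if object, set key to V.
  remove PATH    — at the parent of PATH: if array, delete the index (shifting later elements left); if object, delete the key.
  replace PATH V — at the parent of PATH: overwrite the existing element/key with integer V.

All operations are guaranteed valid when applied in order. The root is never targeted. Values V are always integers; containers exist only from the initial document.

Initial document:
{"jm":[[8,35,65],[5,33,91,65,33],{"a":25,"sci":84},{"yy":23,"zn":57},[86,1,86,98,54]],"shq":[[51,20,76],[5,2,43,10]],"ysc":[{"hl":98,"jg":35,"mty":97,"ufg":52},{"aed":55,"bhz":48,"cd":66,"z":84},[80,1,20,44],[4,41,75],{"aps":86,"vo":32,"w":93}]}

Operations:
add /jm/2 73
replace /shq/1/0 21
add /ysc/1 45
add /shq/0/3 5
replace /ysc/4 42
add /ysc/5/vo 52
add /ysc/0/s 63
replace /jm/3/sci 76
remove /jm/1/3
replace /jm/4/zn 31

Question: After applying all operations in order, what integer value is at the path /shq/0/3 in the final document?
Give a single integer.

After op 1 (add /jm/2 73): {"jm":[[8,35,65],[5,33,91,65,33],73,{"a":25,"sci":84},{"yy":23,"zn":57},[86,1,86,98,54]],"shq":[[51,20,76],[5,2,43,10]],"ysc":[{"hl":98,"jg":35,"mty":97,"ufg":52},{"aed":55,"bhz":48,"cd":66,"z":84},[80,1,20,44],[4,41,75],{"aps":86,"vo":32,"w":93}]}
After op 2 (replace /shq/1/0 21): {"jm":[[8,35,65],[5,33,91,65,33],73,{"a":25,"sci":84},{"yy":23,"zn":57},[86,1,86,98,54]],"shq":[[51,20,76],[21,2,43,10]],"ysc":[{"hl":98,"jg":35,"mty":97,"ufg":52},{"aed":55,"bhz":48,"cd":66,"z":84},[80,1,20,44],[4,41,75],{"aps":86,"vo":32,"w":93}]}
After op 3 (add /ysc/1 45): {"jm":[[8,35,65],[5,33,91,65,33],73,{"a":25,"sci":84},{"yy":23,"zn":57},[86,1,86,98,54]],"shq":[[51,20,76],[21,2,43,10]],"ysc":[{"hl":98,"jg":35,"mty":97,"ufg":52},45,{"aed":55,"bhz":48,"cd":66,"z":84},[80,1,20,44],[4,41,75],{"aps":86,"vo":32,"w":93}]}
After op 4 (add /shq/0/3 5): {"jm":[[8,35,65],[5,33,91,65,33],73,{"a":25,"sci":84},{"yy":23,"zn":57},[86,1,86,98,54]],"shq":[[51,20,76,5],[21,2,43,10]],"ysc":[{"hl":98,"jg":35,"mty":97,"ufg":52},45,{"aed":55,"bhz":48,"cd":66,"z":84},[80,1,20,44],[4,41,75],{"aps":86,"vo":32,"w":93}]}
After op 5 (replace /ysc/4 42): {"jm":[[8,35,65],[5,33,91,65,33],73,{"a":25,"sci":84},{"yy":23,"zn":57},[86,1,86,98,54]],"shq":[[51,20,76,5],[21,2,43,10]],"ysc":[{"hl":98,"jg":35,"mty":97,"ufg":52},45,{"aed":55,"bhz":48,"cd":66,"z":84},[80,1,20,44],42,{"aps":86,"vo":32,"w":93}]}
After op 6 (add /ysc/5/vo 52): {"jm":[[8,35,65],[5,33,91,65,33],73,{"a":25,"sci":84},{"yy":23,"zn":57},[86,1,86,98,54]],"shq":[[51,20,76,5],[21,2,43,10]],"ysc":[{"hl":98,"jg":35,"mty":97,"ufg":52},45,{"aed":55,"bhz":48,"cd":66,"z":84},[80,1,20,44],42,{"aps":86,"vo":52,"w":93}]}
After op 7 (add /ysc/0/s 63): {"jm":[[8,35,65],[5,33,91,65,33],73,{"a":25,"sci":84},{"yy":23,"zn":57},[86,1,86,98,54]],"shq":[[51,20,76,5],[21,2,43,10]],"ysc":[{"hl":98,"jg":35,"mty":97,"s":63,"ufg":52},45,{"aed":55,"bhz":48,"cd":66,"z":84},[80,1,20,44],42,{"aps":86,"vo":52,"w":93}]}
After op 8 (replace /jm/3/sci 76): {"jm":[[8,35,65],[5,33,91,65,33],73,{"a":25,"sci":76},{"yy":23,"zn":57},[86,1,86,98,54]],"shq":[[51,20,76,5],[21,2,43,10]],"ysc":[{"hl":98,"jg":35,"mty":97,"s":63,"ufg":52},45,{"aed":55,"bhz":48,"cd":66,"z":84},[80,1,20,44],42,{"aps":86,"vo":52,"w":93}]}
After op 9 (remove /jm/1/3): {"jm":[[8,35,65],[5,33,91,33],73,{"a":25,"sci":76},{"yy":23,"zn":57},[86,1,86,98,54]],"shq":[[51,20,76,5],[21,2,43,10]],"ysc":[{"hl":98,"jg":35,"mty":97,"s":63,"ufg":52},45,{"aed":55,"bhz":48,"cd":66,"z":84},[80,1,20,44],42,{"aps":86,"vo":52,"w":93}]}
After op 10 (replace /jm/4/zn 31): {"jm":[[8,35,65],[5,33,91,33],73,{"a":25,"sci":76},{"yy":23,"zn":31},[86,1,86,98,54]],"shq":[[51,20,76,5],[21,2,43,10]],"ysc":[{"hl":98,"jg":35,"mty":97,"s":63,"ufg":52},45,{"aed":55,"bhz":48,"cd":66,"z":84},[80,1,20,44],42,{"aps":86,"vo":52,"w":93}]}
Value at /shq/0/3: 5

Answer: 5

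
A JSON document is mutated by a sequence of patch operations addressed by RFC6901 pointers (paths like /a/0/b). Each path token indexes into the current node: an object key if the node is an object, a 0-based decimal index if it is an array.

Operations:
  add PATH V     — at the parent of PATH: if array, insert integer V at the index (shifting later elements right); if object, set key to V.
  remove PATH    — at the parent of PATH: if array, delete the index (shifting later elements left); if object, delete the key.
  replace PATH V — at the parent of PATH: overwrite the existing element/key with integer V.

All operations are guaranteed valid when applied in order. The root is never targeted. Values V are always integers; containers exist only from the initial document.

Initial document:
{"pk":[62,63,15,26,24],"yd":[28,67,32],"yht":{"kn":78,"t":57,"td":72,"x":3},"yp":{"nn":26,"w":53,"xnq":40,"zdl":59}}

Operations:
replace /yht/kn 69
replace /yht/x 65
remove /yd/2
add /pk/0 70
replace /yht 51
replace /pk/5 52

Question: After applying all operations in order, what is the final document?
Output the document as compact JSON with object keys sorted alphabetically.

Answer: {"pk":[70,62,63,15,26,52],"yd":[28,67],"yht":51,"yp":{"nn":26,"w":53,"xnq":40,"zdl":59}}

Derivation:
After op 1 (replace /yht/kn 69): {"pk":[62,63,15,26,24],"yd":[28,67,32],"yht":{"kn":69,"t":57,"td":72,"x":3},"yp":{"nn":26,"w":53,"xnq":40,"zdl":59}}
After op 2 (replace /yht/x 65): {"pk":[62,63,15,26,24],"yd":[28,67,32],"yht":{"kn":69,"t":57,"td":72,"x":65},"yp":{"nn":26,"w":53,"xnq":40,"zdl":59}}
After op 3 (remove /yd/2): {"pk":[62,63,15,26,24],"yd":[28,67],"yht":{"kn":69,"t":57,"td":72,"x":65},"yp":{"nn":26,"w":53,"xnq":40,"zdl":59}}
After op 4 (add /pk/0 70): {"pk":[70,62,63,15,26,24],"yd":[28,67],"yht":{"kn":69,"t":57,"td":72,"x":65},"yp":{"nn":26,"w":53,"xnq":40,"zdl":59}}
After op 5 (replace /yht 51): {"pk":[70,62,63,15,26,24],"yd":[28,67],"yht":51,"yp":{"nn":26,"w":53,"xnq":40,"zdl":59}}
After op 6 (replace /pk/5 52): {"pk":[70,62,63,15,26,52],"yd":[28,67],"yht":51,"yp":{"nn":26,"w":53,"xnq":40,"zdl":59}}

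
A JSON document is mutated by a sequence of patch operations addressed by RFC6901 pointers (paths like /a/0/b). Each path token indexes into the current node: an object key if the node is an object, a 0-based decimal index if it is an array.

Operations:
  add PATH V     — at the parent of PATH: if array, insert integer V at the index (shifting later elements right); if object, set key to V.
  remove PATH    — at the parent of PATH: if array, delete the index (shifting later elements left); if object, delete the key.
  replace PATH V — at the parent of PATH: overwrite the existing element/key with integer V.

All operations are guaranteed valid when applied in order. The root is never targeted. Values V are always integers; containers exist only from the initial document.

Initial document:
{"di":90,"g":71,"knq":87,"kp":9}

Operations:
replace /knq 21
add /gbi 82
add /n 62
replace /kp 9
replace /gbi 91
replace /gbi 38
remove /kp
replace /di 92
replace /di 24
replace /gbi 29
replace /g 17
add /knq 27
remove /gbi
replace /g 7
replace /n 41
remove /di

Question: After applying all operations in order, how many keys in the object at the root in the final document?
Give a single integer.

Answer: 3

Derivation:
After op 1 (replace /knq 21): {"di":90,"g":71,"knq":21,"kp":9}
After op 2 (add /gbi 82): {"di":90,"g":71,"gbi":82,"knq":21,"kp":9}
After op 3 (add /n 62): {"di":90,"g":71,"gbi":82,"knq":21,"kp":9,"n":62}
After op 4 (replace /kp 9): {"di":90,"g":71,"gbi":82,"knq":21,"kp":9,"n":62}
After op 5 (replace /gbi 91): {"di":90,"g":71,"gbi":91,"knq":21,"kp":9,"n":62}
After op 6 (replace /gbi 38): {"di":90,"g":71,"gbi":38,"knq":21,"kp":9,"n":62}
After op 7 (remove /kp): {"di":90,"g":71,"gbi":38,"knq":21,"n":62}
After op 8 (replace /di 92): {"di":92,"g":71,"gbi":38,"knq":21,"n":62}
After op 9 (replace /di 24): {"di":24,"g":71,"gbi":38,"knq":21,"n":62}
After op 10 (replace /gbi 29): {"di":24,"g":71,"gbi":29,"knq":21,"n":62}
After op 11 (replace /g 17): {"di":24,"g":17,"gbi":29,"knq":21,"n":62}
After op 12 (add /knq 27): {"di":24,"g":17,"gbi":29,"knq":27,"n":62}
After op 13 (remove /gbi): {"di":24,"g":17,"knq":27,"n":62}
After op 14 (replace /g 7): {"di":24,"g":7,"knq":27,"n":62}
After op 15 (replace /n 41): {"di":24,"g":7,"knq":27,"n":41}
After op 16 (remove /di): {"g":7,"knq":27,"n":41}
Size at the root: 3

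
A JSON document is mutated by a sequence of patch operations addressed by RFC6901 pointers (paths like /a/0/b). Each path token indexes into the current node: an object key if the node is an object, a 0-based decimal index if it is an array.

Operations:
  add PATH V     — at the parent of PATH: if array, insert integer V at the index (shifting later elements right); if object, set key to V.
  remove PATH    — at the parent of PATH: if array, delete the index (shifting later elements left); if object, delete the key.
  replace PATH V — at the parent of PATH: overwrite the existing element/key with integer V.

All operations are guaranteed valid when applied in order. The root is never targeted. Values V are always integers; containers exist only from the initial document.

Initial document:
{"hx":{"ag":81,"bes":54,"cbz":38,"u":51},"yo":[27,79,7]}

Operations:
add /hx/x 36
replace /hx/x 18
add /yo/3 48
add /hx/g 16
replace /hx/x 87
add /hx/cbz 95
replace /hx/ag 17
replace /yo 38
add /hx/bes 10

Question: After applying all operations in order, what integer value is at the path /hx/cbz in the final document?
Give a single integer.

Answer: 95

Derivation:
After op 1 (add /hx/x 36): {"hx":{"ag":81,"bes":54,"cbz":38,"u":51,"x":36},"yo":[27,79,7]}
After op 2 (replace /hx/x 18): {"hx":{"ag":81,"bes":54,"cbz":38,"u":51,"x":18},"yo":[27,79,7]}
After op 3 (add /yo/3 48): {"hx":{"ag":81,"bes":54,"cbz":38,"u":51,"x":18},"yo":[27,79,7,48]}
After op 4 (add /hx/g 16): {"hx":{"ag":81,"bes":54,"cbz":38,"g":16,"u":51,"x":18},"yo":[27,79,7,48]}
After op 5 (replace /hx/x 87): {"hx":{"ag":81,"bes":54,"cbz":38,"g":16,"u":51,"x":87},"yo":[27,79,7,48]}
After op 6 (add /hx/cbz 95): {"hx":{"ag":81,"bes":54,"cbz":95,"g":16,"u":51,"x":87},"yo":[27,79,7,48]}
After op 7 (replace /hx/ag 17): {"hx":{"ag":17,"bes":54,"cbz":95,"g":16,"u":51,"x":87},"yo":[27,79,7,48]}
After op 8 (replace /yo 38): {"hx":{"ag":17,"bes":54,"cbz":95,"g":16,"u":51,"x":87},"yo":38}
After op 9 (add /hx/bes 10): {"hx":{"ag":17,"bes":10,"cbz":95,"g":16,"u":51,"x":87},"yo":38}
Value at /hx/cbz: 95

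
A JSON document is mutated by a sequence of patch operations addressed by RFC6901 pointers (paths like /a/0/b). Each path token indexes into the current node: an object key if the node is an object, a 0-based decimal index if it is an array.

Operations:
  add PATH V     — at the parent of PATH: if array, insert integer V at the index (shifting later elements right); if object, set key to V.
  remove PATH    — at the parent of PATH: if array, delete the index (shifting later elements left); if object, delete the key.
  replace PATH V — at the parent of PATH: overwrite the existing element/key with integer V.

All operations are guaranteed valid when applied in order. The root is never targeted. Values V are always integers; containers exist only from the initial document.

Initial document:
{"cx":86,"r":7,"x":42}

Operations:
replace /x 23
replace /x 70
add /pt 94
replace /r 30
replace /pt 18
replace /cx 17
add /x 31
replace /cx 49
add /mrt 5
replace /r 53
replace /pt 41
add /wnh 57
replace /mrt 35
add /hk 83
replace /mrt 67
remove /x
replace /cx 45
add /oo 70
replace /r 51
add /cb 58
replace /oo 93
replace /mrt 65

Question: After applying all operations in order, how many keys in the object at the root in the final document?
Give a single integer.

Answer: 8

Derivation:
After op 1 (replace /x 23): {"cx":86,"r":7,"x":23}
After op 2 (replace /x 70): {"cx":86,"r":7,"x":70}
After op 3 (add /pt 94): {"cx":86,"pt":94,"r":7,"x":70}
After op 4 (replace /r 30): {"cx":86,"pt":94,"r":30,"x":70}
After op 5 (replace /pt 18): {"cx":86,"pt":18,"r":30,"x":70}
After op 6 (replace /cx 17): {"cx":17,"pt":18,"r":30,"x":70}
After op 7 (add /x 31): {"cx":17,"pt":18,"r":30,"x":31}
After op 8 (replace /cx 49): {"cx":49,"pt":18,"r":30,"x":31}
After op 9 (add /mrt 5): {"cx":49,"mrt":5,"pt":18,"r":30,"x":31}
After op 10 (replace /r 53): {"cx":49,"mrt":5,"pt":18,"r":53,"x":31}
After op 11 (replace /pt 41): {"cx":49,"mrt":5,"pt":41,"r":53,"x":31}
After op 12 (add /wnh 57): {"cx":49,"mrt":5,"pt":41,"r":53,"wnh":57,"x":31}
After op 13 (replace /mrt 35): {"cx":49,"mrt":35,"pt":41,"r":53,"wnh":57,"x":31}
After op 14 (add /hk 83): {"cx":49,"hk":83,"mrt":35,"pt":41,"r":53,"wnh":57,"x":31}
After op 15 (replace /mrt 67): {"cx":49,"hk":83,"mrt":67,"pt":41,"r":53,"wnh":57,"x":31}
After op 16 (remove /x): {"cx":49,"hk":83,"mrt":67,"pt":41,"r":53,"wnh":57}
After op 17 (replace /cx 45): {"cx":45,"hk":83,"mrt":67,"pt":41,"r":53,"wnh":57}
After op 18 (add /oo 70): {"cx":45,"hk":83,"mrt":67,"oo":70,"pt":41,"r":53,"wnh":57}
After op 19 (replace /r 51): {"cx":45,"hk":83,"mrt":67,"oo":70,"pt":41,"r":51,"wnh":57}
After op 20 (add /cb 58): {"cb":58,"cx":45,"hk":83,"mrt":67,"oo":70,"pt":41,"r":51,"wnh":57}
After op 21 (replace /oo 93): {"cb":58,"cx":45,"hk":83,"mrt":67,"oo":93,"pt":41,"r":51,"wnh":57}
After op 22 (replace /mrt 65): {"cb":58,"cx":45,"hk":83,"mrt":65,"oo":93,"pt":41,"r":51,"wnh":57}
Size at the root: 8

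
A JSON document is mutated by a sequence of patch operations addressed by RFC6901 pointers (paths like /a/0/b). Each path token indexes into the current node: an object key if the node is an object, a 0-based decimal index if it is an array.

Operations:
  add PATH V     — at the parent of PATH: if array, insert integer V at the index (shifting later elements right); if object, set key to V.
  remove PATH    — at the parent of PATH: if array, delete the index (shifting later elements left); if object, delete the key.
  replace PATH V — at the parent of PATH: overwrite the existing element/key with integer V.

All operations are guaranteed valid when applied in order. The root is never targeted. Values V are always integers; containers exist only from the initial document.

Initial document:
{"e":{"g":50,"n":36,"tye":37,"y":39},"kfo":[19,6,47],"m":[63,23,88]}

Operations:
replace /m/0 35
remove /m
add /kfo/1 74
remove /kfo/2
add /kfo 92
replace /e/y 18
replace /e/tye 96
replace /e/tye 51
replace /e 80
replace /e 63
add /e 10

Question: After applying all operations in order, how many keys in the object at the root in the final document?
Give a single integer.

Answer: 2

Derivation:
After op 1 (replace /m/0 35): {"e":{"g":50,"n":36,"tye":37,"y":39},"kfo":[19,6,47],"m":[35,23,88]}
After op 2 (remove /m): {"e":{"g":50,"n":36,"tye":37,"y":39},"kfo":[19,6,47]}
After op 3 (add /kfo/1 74): {"e":{"g":50,"n":36,"tye":37,"y":39},"kfo":[19,74,6,47]}
After op 4 (remove /kfo/2): {"e":{"g":50,"n":36,"tye":37,"y":39},"kfo":[19,74,47]}
After op 5 (add /kfo 92): {"e":{"g":50,"n":36,"tye":37,"y":39},"kfo":92}
After op 6 (replace /e/y 18): {"e":{"g":50,"n":36,"tye":37,"y":18},"kfo":92}
After op 7 (replace /e/tye 96): {"e":{"g":50,"n":36,"tye":96,"y":18},"kfo":92}
After op 8 (replace /e/tye 51): {"e":{"g":50,"n":36,"tye":51,"y":18},"kfo":92}
After op 9 (replace /e 80): {"e":80,"kfo":92}
After op 10 (replace /e 63): {"e":63,"kfo":92}
After op 11 (add /e 10): {"e":10,"kfo":92}
Size at the root: 2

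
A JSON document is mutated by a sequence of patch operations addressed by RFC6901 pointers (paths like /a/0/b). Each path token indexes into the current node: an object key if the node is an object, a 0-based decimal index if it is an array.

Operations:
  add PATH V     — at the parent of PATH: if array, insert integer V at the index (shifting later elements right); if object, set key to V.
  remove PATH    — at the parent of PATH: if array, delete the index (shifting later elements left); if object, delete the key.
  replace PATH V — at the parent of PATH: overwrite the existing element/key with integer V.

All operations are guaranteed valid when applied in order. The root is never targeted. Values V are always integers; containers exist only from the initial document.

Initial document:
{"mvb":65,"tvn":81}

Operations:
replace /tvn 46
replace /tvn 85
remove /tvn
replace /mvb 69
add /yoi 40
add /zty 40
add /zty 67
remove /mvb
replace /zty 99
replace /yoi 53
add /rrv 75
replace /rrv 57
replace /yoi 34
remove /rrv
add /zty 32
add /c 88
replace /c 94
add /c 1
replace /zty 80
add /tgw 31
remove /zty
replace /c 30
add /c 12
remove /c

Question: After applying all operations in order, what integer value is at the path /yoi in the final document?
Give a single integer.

After op 1 (replace /tvn 46): {"mvb":65,"tvn":46}
After op 2 (replace /tvn 85): {"mvb":65,"tvn":85}
After op 3 (remove /tvn): {"mvb":65}
After op 4 (replace /mvb 69): {"mvb":69}
After op 5 (add /yoi 40): {"mvb":69,"yoi":40}
After op 6 (add /zty 40): {"mvb":69,"yoi":40,"zty":40}
After op 7 (add /zty 67): {"mvb":69,"yoi":40,"zty":67}
After op 8 (remove /mvb): {"yoi":40,"zty":67}
After op 9 (replace /zty 99): {"yoi":40,"zty":99}
After op 10 (replace /yoi 53): {"yoi":53,"zty":99}
After op 11 (add /rrv 75): {"rrv":75,"yoi":53,"zty":99}
After op 12 (replace /rrv 57): {"rrv":57,"yoi":53,"zty":99}
After op 13 (replace /yoi 34): {"rrv":57,"yoi":34,"zty":99}
After op 14 (remove /rrv): {"yoi":34,"zty":99}
After op 15 (add /zty 32): {"yoi":34,"zty":32}
After op 16 (add /c 88): {"c":88,"yoi":34,"zty":32}
After op 17 (replace /c 94): {"c":94,"yoi":34,"zty":32}
After op 18 (add /c 1): {"c":1,"yoi":34,"zty":32}
After op 19 (replace /zty 80): {"c":1,"yoi":34,"zty":80}
After op 20 (add /tgw 31): {"c":1,"tgw":31,"yoi":34,"zty":80}
After op 21 (remove /zty): {"c":1,"tgw":31,"yoi":34}
After op 22 (replace /c 30): {"c":30,"tgw":31,"yoi":34}
After op 23 (add /c 12): {"c":12,"tgw":31,"yoi":34}
After op 24 (remove /c): {"tgw":31,"yoi":34}
Value at /yoi: 34

Answer: 34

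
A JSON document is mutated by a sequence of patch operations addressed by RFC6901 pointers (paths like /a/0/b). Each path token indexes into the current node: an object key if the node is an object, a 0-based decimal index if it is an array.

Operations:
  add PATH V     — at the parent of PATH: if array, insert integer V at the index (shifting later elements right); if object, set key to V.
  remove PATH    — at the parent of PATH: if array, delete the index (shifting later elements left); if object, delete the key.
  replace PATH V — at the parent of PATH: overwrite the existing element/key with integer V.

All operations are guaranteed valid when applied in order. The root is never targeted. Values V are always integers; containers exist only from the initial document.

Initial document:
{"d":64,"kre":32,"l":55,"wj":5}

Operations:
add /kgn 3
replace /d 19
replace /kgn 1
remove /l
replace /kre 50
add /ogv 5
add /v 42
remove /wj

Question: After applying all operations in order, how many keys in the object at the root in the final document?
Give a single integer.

Answer: 5

Derivation:
After op 1 (add /kgn 3): {"d":64,"kgn":3,"kre":32,"l":55,"wj":5}
After op 2 (replace /d 19): {"d":19,"kgn":3,"kre":32,"l":55,"wj":5}
After op 3 (replace /kgn 1): {"d":19,"kgn":1,"kre":32,"l":55,"wj":5}
After op 4 (remove /l): {"d":19,"kgn":1,"kre":32,"wj":5}
After op 5 (replace /kre 50): {"d":19,"kgn":1,"kre":50,"wj":5}
After op 6 (add /ogv 5): {"d":19,"kgn":1,"kre":50,"ogv":5,"wj":5}
After op 7 (add /v 42): {"d":19,"kgn":1,"kre":50,"ogv":5,"v":42,"wj":5}
After op 8 (remove /wj): {"d":19,"kgn":1,"kre":50,"ogv":5,"v":42}
Size at the root: 5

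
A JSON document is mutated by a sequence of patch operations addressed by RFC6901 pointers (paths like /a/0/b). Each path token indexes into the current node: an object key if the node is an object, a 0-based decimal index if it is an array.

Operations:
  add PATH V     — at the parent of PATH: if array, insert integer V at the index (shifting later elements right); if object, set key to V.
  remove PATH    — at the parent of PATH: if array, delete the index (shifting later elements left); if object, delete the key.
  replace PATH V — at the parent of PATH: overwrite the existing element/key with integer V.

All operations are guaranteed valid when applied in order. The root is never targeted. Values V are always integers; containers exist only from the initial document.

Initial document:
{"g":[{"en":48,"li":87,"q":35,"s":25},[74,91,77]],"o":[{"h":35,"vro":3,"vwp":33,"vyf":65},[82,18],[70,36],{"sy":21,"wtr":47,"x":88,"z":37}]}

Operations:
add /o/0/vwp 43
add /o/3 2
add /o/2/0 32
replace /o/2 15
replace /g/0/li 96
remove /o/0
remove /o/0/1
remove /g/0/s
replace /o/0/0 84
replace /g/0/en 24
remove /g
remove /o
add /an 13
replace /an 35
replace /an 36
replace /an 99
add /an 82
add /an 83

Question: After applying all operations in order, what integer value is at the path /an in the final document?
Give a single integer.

After op 1 (add /o/0/vwp 43): {"g":[{"en":48,"li":87,"q":35,"s":25},[74,91,77]],"o":[{"h":35,"vro":3,"vwp":43,"vyf":65},[82,18],[70,36],{"sy":21,"wtr":47,"x":88,"z":37}]}
After op 2 (add /o/3 2): {"g":[{"en":48,"li":87,"q":35,"s":25},[74,91,77]],"o":[{"h":35,"vro":3,"vwp":43,"vyf":65},[82,18],[70,36],2,{"sy":21,"wtr":47,"x":88,"z":37}]}
After op 3 (add /o/2/0 32): {"g":[{"en":48,"li":87,"q":35,"s":25},[74,91,77]],"o":[{"h":35,"vro":3,"vwp":43,"vyf":65},[82,18],[32,70,36],2,{"sy":21,"wtr":47,"x":88,"z":37}]}
After op 4 (replace /o/2 15): {"g":[{"en":48,"li":87,"q":35,"s":25},[74,91,77]],"o":[{"h":35,"vro":3,"vwp":43,"vyf":65},[82,18],15,2,{"sy":21,"wtr":47,"x":88,"z":37}]}
After op 5 (replace /g/0/li 96): {"g":[{"en":48,"li":96,"q":35,"s":25},[74,91,77]],"o":[{"h":35,"vro":3,"vwp":43,"vyf":65},[82,18],15,2,{"sy":21,"wtr":47,"x":88,"z":37}]}
After op 6 (remove /o/0): {"g":[{"en":48,"li":96,"q":35,"s":25},[74,91,77]],"o":[[82,18],15,2,{"sy":21,"wtr":47,"x":88,"z":37}]}
After op 7 (remove /o/0/1): {"g":[{"en":48,"li":96,"q":35,"s":25},[74,91,77]],"o":[[82],15,2,{"sy":21,"wtr":47,"x":88,"z":37}]}
After op 8 (remove /g/0/s): {"g":[{"en":48,"li":96,"q":35},[74,91,77]],"o":[[82],15,2,{"sy":21,"wtr":47,"x":88,"z":37}]}
After op 9 (replace /o/0/0 84): {"g":[{"en":48,"li":96,"q":35},[74,91,77]],"o":[[84],15,2,{"sy":21,"wtr":47,"x":88,"z":37}]}
After op 10 (replace /g/0/en 24): {"g":[{"en":24,"li":96,"q":35},[74,91,77]],"o":[[84],15,2,{"sy":21,"wtr":47,"x":88,"z":37}]}
After op 11 (remove /g): {"o":[[84],15,2,{"sy":21,"wtr":47,"x":88,"z":37}]}
After op 12 (remove /o): {}
After op 13 (add /an 13): {"an":13}
After op 14 (replace /an 35): {"an":35}
After op 15 (replace /an 36): {"an":36}
After op 16 (replace /an 99): {"an":99}
After op 17 (add /an 82): {"an":82}
After op 18 (add /an 83): {"an":83}
Value at /an: 83

Answer: 83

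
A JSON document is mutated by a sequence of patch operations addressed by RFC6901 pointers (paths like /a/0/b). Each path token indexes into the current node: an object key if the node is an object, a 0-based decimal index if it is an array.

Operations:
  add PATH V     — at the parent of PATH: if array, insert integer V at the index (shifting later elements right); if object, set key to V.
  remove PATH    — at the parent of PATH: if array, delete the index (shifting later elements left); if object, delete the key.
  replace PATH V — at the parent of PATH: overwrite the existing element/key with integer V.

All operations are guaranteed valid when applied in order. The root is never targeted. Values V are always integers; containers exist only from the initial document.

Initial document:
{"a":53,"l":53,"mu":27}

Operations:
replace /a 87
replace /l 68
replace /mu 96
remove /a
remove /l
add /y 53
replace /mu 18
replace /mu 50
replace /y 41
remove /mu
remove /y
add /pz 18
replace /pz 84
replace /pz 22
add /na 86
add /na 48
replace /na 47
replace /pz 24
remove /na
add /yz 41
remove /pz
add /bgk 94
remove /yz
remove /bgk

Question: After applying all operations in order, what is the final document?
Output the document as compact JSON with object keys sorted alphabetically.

After op 1 (replace /a 87): {"a":87,"l":53,"mu":27}
After op 2 (replace /l 68): {"a":87,"l":68,"mu":27}
After op 3 (replace /mu 96): {"a":87,"l":68,"mu":96}
After op 4 (remove /a): {"l":68,"mu":96}
After op 5 (remove /l): {"mu":96}
After op 6 (add /y 53): {"mu":96,"y":53}
After op 7 (replace /mu 18): {"mu":18,"y":53}
After op 8 (replace /mu 50): {"mu":50,"y":53}
After op 9 (replace /y 41): {"mu":50,"y":41}
After op 10 (remove /mu): {"y":41}
After op 11 (remove /y): {}
After op 12 (add /pz 18): {"pz":18}
After op 13 (replace /pz 84): {"pz":84}
After op 14 (replace /pz 22): {"pz":22}
After op 15 (add /na 86): {"na":86,"pz":22}
After op 16 (add /na 48): {"na":48,"pz":22}
After op 17 (replace /na 47): {"na":47,"pz":22}
After op 18 (replace /pz 24): {"na":47,"pz":24}
After op 19 (remove /na): {"pz":24}
After op 20 (add /yz 41): {"pz":24,"yz":41}
After op 21 (remove /pz): {"yz":41}
After op 22 (add /bgk 94): {"bgk":94,"yz":41}
After op 23 (remove /yz): {"bgk":94}
After op 24 (remove /bgk): {}

Answer: {}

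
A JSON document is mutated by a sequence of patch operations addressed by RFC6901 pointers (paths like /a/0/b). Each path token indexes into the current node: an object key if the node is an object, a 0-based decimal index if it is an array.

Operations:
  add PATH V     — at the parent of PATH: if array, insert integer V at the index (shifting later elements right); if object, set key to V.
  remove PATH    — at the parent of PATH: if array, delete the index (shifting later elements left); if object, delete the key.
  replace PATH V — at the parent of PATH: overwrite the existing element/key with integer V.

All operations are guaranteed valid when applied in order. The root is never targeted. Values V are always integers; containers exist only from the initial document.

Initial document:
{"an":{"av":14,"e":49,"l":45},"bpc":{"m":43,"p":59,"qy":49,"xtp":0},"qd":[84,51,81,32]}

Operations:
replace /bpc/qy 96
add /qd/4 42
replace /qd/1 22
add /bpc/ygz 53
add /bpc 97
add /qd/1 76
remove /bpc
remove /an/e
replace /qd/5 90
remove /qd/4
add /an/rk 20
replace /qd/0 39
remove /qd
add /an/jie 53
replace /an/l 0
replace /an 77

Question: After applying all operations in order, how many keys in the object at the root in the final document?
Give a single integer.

After op 1 (replace /bpc/qy 96): {"an":{"av":14,"e":49,"l":45},"bpc":{"m":43,"p":59,"qy":96,"xtp":0},"qd":[84,51,81,32]}
After op 2 (add /qd/4 42): {"an":{"av":14,"e":49,"l":45},"bpc":{"m":43,"p":59,"qy":96,"xtp":0},"qd":[84,51,81,32,42]}
After op 3 (replace /qd/1 22): {"an":{"av":14,"e":49,"l":45},"bpc":{"m":43,"p":59,"qy":96,"xtp":0},"qd":[84,22,81,32,42]}
After op 4 (add /bpc/ygz 53): {"an":{"av":14,"e":49,"l":45},"bpc":{"m":43,"p":59,"qy":96,"xtp":0,"ygz":53},"qd":[84,22,81,32,42]}
After op 5 (add /bpc 97): {"an":{"av":14,"e":49,"l":45},"bpc":97,"qd":[84,22,81,32,42]}
After op 6 (add /qd/1 76): {"an":{"av":14,"e":49,"l":45},"bpc":97,"qd":[84,76,22,81,32,42]}
After op 7 (remove /bpc): {"an":{"av":14,"e":49,"l":45},"qd":[84,76,22,81,32,42]}
After op 8 (remove /an/e): {"an":{"av":14,"l":45},"qd":[84,76,22,81,32,42]}
After op 9 (replace /qd/5 90): {"an":{"av":14,"l":45},"qd":[84,76,22,81,32,90]}
After op 10 (remove /qd/4): {"an":{"av":14,"l":45},"qd":[84,76,22,81,90]}
After op 11 (add /an/rk 20): {"an":{"av":14,"l":45,"rk":20},"qd":[84,76,22,81,90]}
After op 12 (replace /qd/0 39): {"an":{"av":14,"l":45,"rk":20},"qd":[39,76,22,81,90]}
After op 13 (remove /qd): {"an":{"av":14,"l":45,"rk":20}}
After op 14 (add /an/jie 53): {"an":{"av":14,"jie":53,"l":45,"rk":20}}
After op 15 (replace /an/l 0): {"an":{"av":14,"jie":53,"l":0,"rk":20}}
After op 16 (replace /an 77): {"an":77}
Size at the root: 1

Answer: 1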